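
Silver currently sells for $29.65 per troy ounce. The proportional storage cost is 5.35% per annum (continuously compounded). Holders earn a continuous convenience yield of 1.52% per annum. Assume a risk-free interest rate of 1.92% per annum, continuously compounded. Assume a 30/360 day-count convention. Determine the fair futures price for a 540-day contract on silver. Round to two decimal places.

$32.32 per troy ounce

Net carry = r + u − y = 0.0192 + 0.0535 − 0.0152 = 0.0575
F = S·e^((r+u−y)T) = 29.65 · e^(0.0575 × 540/360) = 29.65 · e^0.086250
= 29.65 × 1.090079 = $32.32 per troy ounce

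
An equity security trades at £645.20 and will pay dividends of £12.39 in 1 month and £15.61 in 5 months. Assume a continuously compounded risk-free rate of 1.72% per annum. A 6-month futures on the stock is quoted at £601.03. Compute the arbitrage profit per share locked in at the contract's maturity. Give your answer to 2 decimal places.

PV(dividends) I = 12.39·e^(−0.0172·1/12) + 15.61·e^(−0.0172·5/12) = 27.8708
Fair futures F* = (S − I)·e^(rT) = (645.20 − 27.8708)·e^0.008600 = 617.3292 × 1.008637 = 622.6611
Market £601.03 < fair 622.6611: forward underpriced → reverse cash-and-carry (short the stock, invest proceeds at r, pay the dividends, go long the forward).
Profit at T = |F_mkt − F*| = |601.03 − 622.6611| = £21.63 per share

£21.63 per share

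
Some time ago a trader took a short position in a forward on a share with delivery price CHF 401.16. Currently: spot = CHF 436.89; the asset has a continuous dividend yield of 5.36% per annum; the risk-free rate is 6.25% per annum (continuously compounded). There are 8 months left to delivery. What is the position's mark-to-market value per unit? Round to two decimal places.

-CHF 36.77

Current fair forward for the remaining 8 months: F = S·e^((r − q)·T), (r − q) = 0.0625 − 0.0536 = 0.0089
F = 436.89 · e^(0.0089 × 8/12) = 436.89 × 1.005951 = 439.4899
Value of long forward = (F − K)·e^(−rT) = (439.4899 − 401.16) · e^(−0.0625·8/12)
= 38.3299 × 0.959189 = 36.77
Short position value = −(long value) = -CHF 36.77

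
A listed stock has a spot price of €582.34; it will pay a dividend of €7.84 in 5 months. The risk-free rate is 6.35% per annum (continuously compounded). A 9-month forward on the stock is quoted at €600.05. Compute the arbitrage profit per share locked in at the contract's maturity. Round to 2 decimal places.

€2.69 per share

PV(dividends) I = 7.84·e^(−0.0635·5/12) = 7.6353
Fair forward F* = (S − I)·e^(rT) = (582.34 − 7.6353)·e^0.047625 = 574.7047 × 1.048777 = 602.7371
Market €600.05 < fair 602.7371: forward underpriced → reverse cash-and-carry (short the stock, invest proceeds at r, pay the dividends, go long the forward).
Profit at T = |F_mkt − F*| = |600.05 − 602.7371| = €2.69 per share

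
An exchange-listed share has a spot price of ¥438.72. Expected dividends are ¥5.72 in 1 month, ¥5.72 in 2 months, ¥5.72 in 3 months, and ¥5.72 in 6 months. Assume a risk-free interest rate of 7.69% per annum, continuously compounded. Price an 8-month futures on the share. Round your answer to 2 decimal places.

¥438.17

PV(dividends) I = 5.72·e^(−0.0769·1/12) + 5.72·e^(−0.0769·2/12) + 5.72·e^(−0.0769·3/12) + 5.72·e^(−0.0769·6/12)
I = 5.6835 + 5.6472 + 5.6111 + 5.5042 = 22.4460
F = (S − I)·e^(rT) = (438.72 − 22.4460) · e^(0.0769·8/12)
= 416.2740 · e^0.051267 = 416.2740 × 1.052604 = ¥438.17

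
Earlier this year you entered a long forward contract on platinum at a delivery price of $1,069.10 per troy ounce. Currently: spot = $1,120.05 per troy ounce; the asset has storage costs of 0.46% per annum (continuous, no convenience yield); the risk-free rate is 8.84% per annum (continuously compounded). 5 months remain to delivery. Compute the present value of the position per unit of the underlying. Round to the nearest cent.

$91.76 per troy ounce

Current fair forward for the remaining 5 months: F = S·e^((r + u)·T), (r + u) = 0.0884 + 0.0046 = 0.0930
F = 1120.05 · e^(0.0930 × 5/12) = 1120.05 × 1.03951057 = 1164.3038
Value of long forward = (F − K)·e^(−rT) = (1164.3038 − 1069.10) · e^(−0.0884·5/12)
= 95.2038 × 0.96383676 = 91.76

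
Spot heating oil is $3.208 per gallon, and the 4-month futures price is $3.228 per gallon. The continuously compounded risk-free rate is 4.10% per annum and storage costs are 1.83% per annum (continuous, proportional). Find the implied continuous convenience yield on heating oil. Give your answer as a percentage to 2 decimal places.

F = S·e^((r+u−y)T) ⇒ (r+u−y) = ln(F/S)/T
ln(3.228/3.208) = 0.006215; /T ⇒ 0.018645
y = r + u − ln(F/S)/T = 0.0410 + 0.0183 − 0.018645 = 0.040655
y = 4.07%

4.07%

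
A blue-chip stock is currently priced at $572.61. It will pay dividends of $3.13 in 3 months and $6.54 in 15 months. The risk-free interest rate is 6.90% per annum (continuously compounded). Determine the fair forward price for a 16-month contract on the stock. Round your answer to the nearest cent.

PV(dividends) I = 3.13·e^(−0.0690·3/12) + 6.54·e^(−0.0690·15/12)
I = 3.0765 + 5.9996 = 9.0761
F = (S − I)·e^(rT) = (572.61 − 9.0761) · e^(0.0690·16/12)
= 563.5339 · e^0.092000 = 563.5339 × 1.096365 = $617.84

$617.84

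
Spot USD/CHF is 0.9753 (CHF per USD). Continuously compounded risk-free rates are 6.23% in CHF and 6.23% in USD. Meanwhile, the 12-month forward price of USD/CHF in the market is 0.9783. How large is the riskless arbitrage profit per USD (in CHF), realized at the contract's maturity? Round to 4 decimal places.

0.0030 per USD (in CHF)

Fair forward: F* = S·e^(carry·T), with carry = (r_CHF − r_USD) = 0.0623 − 0.0623 = 0.0000
F* = 0.9753 · e^(0.0000 × 12/12) = 0.9753 · e^0.000000 = 0.9753 × 1.000000 = 0.9753
Market 0.9783 > fair 0.9753: forward overpriced → cash-and-carry (buy spot, short the forward).
At maturity, profit = |F_mkt − F*| = |0.9783 − 0.9753| = 0.0030 per USD (in CHF)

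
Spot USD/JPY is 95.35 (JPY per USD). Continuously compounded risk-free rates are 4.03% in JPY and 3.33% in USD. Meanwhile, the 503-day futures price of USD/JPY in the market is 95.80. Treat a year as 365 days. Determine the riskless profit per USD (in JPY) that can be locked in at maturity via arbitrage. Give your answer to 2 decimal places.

0.47 per USD (in JPY)

Fair futures: F* = S·e^(carry·T), with carry = (r_JPY − r_USD) = 0.0403 − 0.0333 = 0.0070
F* = 95.35 · e^(0.0070 × 503/365) = 95.35 · e^0.009647 = 95.35 × 1.009694 = 96.2743
Market 95.80 < fair 96.2743: forward underpriced → reverse cash-and-carry (short spot, go long the forward).
At maturity, profit = |F_mkt − F*| = |95.80 − 96.2743| = 0.47 per USD (in JPY)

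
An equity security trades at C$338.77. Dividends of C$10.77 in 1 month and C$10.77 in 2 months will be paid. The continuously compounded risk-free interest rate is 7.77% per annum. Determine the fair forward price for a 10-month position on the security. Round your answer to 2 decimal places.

PV(dividends) I = 10.77·e^(−0.0777·1/12) + 10.77·e^(−0.0777·2/12)
I = 10.7005 + 10.6314 = 21.3319
F = (S − I)·e^(rT) = (338.77 − 21.3319) · e^(0.0777·10/12)
= 317.4381 · e^0.064750 = 317.4381 × 1.066892 = C$338.67

C$338.67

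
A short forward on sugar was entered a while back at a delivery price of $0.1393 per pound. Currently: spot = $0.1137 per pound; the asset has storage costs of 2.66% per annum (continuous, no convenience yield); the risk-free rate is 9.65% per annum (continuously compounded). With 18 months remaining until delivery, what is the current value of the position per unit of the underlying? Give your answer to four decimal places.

Current fair forward for the remaining 18 months: F = S·e^((r + u)·T), (r + u) = 0.0965 + 0.0266 = 0.1231
F = 0.1137 · e^(0.1231 × 18/12) = 0.1137 × 1.202797 = 0.1368
Value of long forward = (F − K)·e^(−rT) = (0.1368 − 0.1393) · e^(−0.0965·18/12)
= -0.0025 × 0.865239 = -0.0022
Short position value = −(long value) = $0.0022

$0.0022 per pound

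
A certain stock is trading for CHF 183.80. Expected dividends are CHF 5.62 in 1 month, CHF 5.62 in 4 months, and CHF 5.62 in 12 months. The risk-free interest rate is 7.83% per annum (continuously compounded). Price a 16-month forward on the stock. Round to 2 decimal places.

PV(dividends) I = 5.62·e^(−0.0783·1/12) + 5.62·e^(−0.0783·4/12) + 5.62·e^(−0.0783·12/12)
I = 5.5834 + 5.4752 + 5.1967 = 16.2553
F = (S − I)·e^(rT) = (183.80 − 16.2553) · e^(0.0783·16/12)
= 167.5447 · e^0.104400 = 167.5447 × 1.110044 = CHF 185.98

CHF 185.98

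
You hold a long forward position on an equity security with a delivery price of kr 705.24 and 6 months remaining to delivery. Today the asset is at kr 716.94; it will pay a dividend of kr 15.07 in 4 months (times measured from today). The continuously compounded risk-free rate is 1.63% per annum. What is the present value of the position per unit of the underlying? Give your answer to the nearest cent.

PV(remaining dividends) I = 15.07·e^(−0.0163·4/12) = 14.9883
Current forward F = (S − I)·e^(rT) = (716.94 − 14.9883)·e^(0.0163·6/12) = 701.9517 × 1.008183 = 707.6958
Value (long) = (F − K)·e^(−rT) = (707.6958 − 705.24) × 0.991883 = 2.4359
Value = kr 2.44

kr 2.44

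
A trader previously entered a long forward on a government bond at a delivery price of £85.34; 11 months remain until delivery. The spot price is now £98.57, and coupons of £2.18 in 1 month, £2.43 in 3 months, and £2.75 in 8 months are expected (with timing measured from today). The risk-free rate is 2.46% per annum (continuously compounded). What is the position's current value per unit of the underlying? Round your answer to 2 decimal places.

PV(remaining coupons) I = 2.18·e^(−0.0246·1/12) + 2.43·e^(−0.0246·3/12) + 2.75·e^(−0.0246·8/12) = 7.2959
Current forward F = (S − I)·e^(rT) = (98.57 − 7.2959)·e^(0.0246·11/12) = 91.2741 × 1.022806 = 93.3557
Value (long) = (F − K)·e^(−rT) = (93.3557 − 85.34) × 0.977702 = 7.8370
Value = £7.84

£7.84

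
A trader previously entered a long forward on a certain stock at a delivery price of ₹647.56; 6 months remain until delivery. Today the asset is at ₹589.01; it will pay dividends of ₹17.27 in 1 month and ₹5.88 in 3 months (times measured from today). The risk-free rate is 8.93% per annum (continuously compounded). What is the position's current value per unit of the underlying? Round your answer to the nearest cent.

PV(remaining dividends) I = 17.27·e^(−0.0893·1/12) + 5.88·e^(−0.0893·3/12) = 22.8921
Current forward F = (S − I)·e^(rT) = (589.01 − 22.8921)·e^(0.0893·6/12) = 566.1179 × 1.045662 = 591.9680
Value (long) = (F − K)·e^(−rT) = (591.9680 − 647.56) × 0.956332 = -53.1644
Value = -₹53.16

-₹53.16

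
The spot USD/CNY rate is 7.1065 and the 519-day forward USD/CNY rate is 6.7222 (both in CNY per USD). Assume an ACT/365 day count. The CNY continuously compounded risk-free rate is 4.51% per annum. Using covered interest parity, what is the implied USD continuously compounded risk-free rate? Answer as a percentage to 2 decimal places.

F = S·e^((r_CNY − r_USD)T) ⇒ r_USD = r_CNY − ln(F/S)/T
ln(6.7222/7.1065) = -0.055594; /(519/365) = -0.039098
r_USD = 0.0451 + 0.039098 = 0.084198
r_USD = 8.42%

8.42%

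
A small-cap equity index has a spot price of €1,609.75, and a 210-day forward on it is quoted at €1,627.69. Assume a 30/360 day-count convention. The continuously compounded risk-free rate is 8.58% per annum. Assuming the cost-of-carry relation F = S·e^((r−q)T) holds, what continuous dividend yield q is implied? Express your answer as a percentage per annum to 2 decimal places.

From F = S·e^((r−q)T): (r − q) = ln(F/S)/T
ln(1627.69/1609.75) = ln(1.011145) = 0.011083
(r − q) = 0.011083 / (210/360) = 0.018999
q = r − ln(F/S)/T = 0.0858 − 0.018999 = 0.066801
q = 6.68%

6.68%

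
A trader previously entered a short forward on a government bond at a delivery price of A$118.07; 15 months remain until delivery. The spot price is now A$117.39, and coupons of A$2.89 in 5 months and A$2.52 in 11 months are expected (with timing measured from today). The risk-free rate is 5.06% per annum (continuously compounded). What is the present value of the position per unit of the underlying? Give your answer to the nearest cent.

-A$1.32

PV(remaining coupons) I = 2.89·e^(−0.0506·5/12) + 2.52·e^(−0.0506·11/12) = 5.2355
Current forward F = (S − I)·e^(rT) = (117.39 − 5.2355)·e^(0.0506·15/12) = 112.1545 × 1.065293 = 119.4774
Value (long) = (F − K)·e^(−rT) = (119.4774 − 118.07) × 0.938709 = 1.3211
Short position value = −(long value) = -A$1.32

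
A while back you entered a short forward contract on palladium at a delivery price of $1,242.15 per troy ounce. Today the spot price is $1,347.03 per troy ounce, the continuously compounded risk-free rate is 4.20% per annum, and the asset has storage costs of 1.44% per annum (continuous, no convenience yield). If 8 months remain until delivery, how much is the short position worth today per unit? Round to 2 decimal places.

Current fair forward for the remaining 8 months: F = S·e^((r + u)·T), (r + u) = 0.0420 + 0.0144 = 0.0564
F = 1347.03 · e^(0.0564 × 8/12) = 1347.03 × 1.03831582 = 1398.6426
Value of long forward = (F − K)·e^(−rT) = (1398.6426 − 1242.15) · e^(−0.0420·8/12)
= 156.4926 × 0.97238837 = 152.17
Short position value = −(long value) = -$152.17

-$152.17 per troy ounce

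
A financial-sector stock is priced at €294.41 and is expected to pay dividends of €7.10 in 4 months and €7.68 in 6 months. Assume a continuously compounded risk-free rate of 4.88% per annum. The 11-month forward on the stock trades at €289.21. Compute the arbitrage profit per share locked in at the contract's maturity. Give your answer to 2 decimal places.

PV(dividends) I = 7.10·e^(−0.0488·4/12) + 7.68·e^(−0.0488·6/12) = 14.4803
Fair forward F* = (S − I)·e^(rT) = (294.41 − 14.4803)·e^0.044733 = 279.9297 × 1.045749 = 292.7362
Market €289.21 < fair 292.7362: forward underpriced → reverse cash-and-carry (short the stock, invest proceeds at r, pay the dividends, go long the forward).
Profit at T = |F_mkt − F*| = |289.21 − 292.7362| = €3.53 per share

€3.53 per share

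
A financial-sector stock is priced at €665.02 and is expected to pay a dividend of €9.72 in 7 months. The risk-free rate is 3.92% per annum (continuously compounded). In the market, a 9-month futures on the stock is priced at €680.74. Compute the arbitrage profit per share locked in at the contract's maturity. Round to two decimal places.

PV(dividends) I = 9.72·e^(−0.0392·7/12) = 9.5003
Fair futures F* = (S − I)·e^(rT) = (665.02 − 9.5003)·e^0.029400 = 655.5197 × 1.029836 = 675.0778
Market €680.74 > fair 675.0778: forward overpriced → cash-and-carry (borrow at r, buy the stock and collect the dividends, short the forward).
Profit at T = |F_mkt − F*| = |680.74 − 675.0778| = €5.66 per share

€5.66 per share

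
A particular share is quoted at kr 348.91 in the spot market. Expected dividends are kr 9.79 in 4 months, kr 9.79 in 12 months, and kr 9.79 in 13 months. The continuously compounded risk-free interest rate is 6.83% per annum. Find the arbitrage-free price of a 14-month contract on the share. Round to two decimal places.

kr 347.74

PV(dividends) I = 9.79·e^(−0.0683·4/12) + 9.79·e^(−0.0683·12/12) + 9.79·e^(−0.0683·13/12)
I = 9.5696 + 9.1437 + 9.0918 = 27.8051
F = (S − I)·e^(rT) = (348.91 − 27.8051) · e^(0.0683·14/12)
= 321.1049 · e^0.079683 = 321.1049 × 1.082944 = kr 347.74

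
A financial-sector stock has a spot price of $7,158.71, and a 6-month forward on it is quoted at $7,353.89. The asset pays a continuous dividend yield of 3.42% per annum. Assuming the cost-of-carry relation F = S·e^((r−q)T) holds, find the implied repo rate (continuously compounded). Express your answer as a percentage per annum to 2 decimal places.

From F = S·e^((r−q)T): (r − q) = ln(F/S)/T
ln(7353.89/7158.71) = ln(1.027265) = 0.026900
(r − q) = 0.026900 / (6/12) = 0.053800
r = ln(F/S)/T + q = 0.053800 + 0.0342 = 0.088000
r = 8.80%

8.80%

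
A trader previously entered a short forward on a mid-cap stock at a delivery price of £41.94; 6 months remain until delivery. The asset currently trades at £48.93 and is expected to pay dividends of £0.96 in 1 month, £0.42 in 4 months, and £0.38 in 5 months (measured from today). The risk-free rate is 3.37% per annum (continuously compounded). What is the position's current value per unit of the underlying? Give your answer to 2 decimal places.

-£5.94

PV(remaining dividends) I = 0.96·e^(−0.0337·1/12) + 0.42·e^(−0.0337·4/12) + 0.38·e^(−0.0337·5/12) = 1.7473
Current forward F = (S − I)·e^(rT) = (48.93 − 1.7473)·e^(0.0337·6/12) = 47.1827 × 1.016993 = 47.9845
Value (long) = (F − K)·e^(−rT) = (47.9845 − 41.94) × 0.983291 = 5.9435
Short position value = −(long value) = -£5.94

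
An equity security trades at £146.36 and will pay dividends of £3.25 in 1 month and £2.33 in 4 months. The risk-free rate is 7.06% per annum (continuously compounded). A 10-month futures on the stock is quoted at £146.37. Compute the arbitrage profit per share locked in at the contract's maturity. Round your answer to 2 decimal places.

£3.02 per share

PV(dividends) I = 3.25·e^(−0.0706·1/12) + 2.33·e^(−0.0706·4/12) = 5.5067
Fair futures F* = (S − I)·e^(rT) = (146.36 − 5.5067)·e^0.058833 = 140.8533 × 1.060598 = 149.3887
Market £146.37 < fair 149.3887: forward underpriced → reverse cash-and-carry (short the stock, invest proceeds at r, pay the dividends, go long the forward).
Profit at T = |F_mkt − F*| = |146.37 − 149.3887| = £3.02 per share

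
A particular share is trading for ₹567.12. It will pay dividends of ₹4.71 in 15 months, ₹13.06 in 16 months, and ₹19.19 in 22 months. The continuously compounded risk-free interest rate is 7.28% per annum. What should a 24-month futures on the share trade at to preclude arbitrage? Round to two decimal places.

PV(dividends) I = 4.71·e^(−0.0728·15/12) + 13.06·e^(−0.0728·16/12) + 19.19·e^(−0.0728·22/12)
I = 4.3003 + 11.8519 + 16.7923 = 32.9445
F = (S − I)·e^(rT) = (567.12 − 32.9445) · e^(0.0728·24/12)
= 534.1755 · e^0.145600 = 534.1755 × 1.156733 = ₹617.90

₹617.90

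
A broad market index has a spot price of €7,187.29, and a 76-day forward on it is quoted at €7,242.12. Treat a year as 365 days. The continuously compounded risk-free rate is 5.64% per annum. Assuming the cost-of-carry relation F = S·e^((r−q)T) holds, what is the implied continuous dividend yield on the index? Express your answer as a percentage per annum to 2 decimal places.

1.99%

From F = S·e^((r−q)T): (r − q) = ln(F/S)/T
ln(7242.12/7187.29) = ln(1.007629) = 0.007600
(r − q) = 0.007600 / (76/365) = 0.036500
q = r − ln(F/S)/T = 0.0564 − 0.036500 = 0.019900
q = 1.99%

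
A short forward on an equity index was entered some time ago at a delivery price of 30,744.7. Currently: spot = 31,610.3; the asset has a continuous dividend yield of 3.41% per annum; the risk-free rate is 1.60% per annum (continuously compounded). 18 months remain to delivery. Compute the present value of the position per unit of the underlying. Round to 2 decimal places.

Current fair forward for the remaining 18 months: F = S·e^((r − q)·T), (r − q) = 0.0160 − 0.0341 = -0.0181
F = 31610.3 · e^(-0.0181 × 18/12) = 31610.3 × 0.97321525 = 30763.6260
Value of long forward = (F − K)·e^(−rT) = (30763.6260 − 30744.7) · e^(−0.0160·18/12)
= 18.9260 × 0.97628571 = 18.48
Short position value = −(long value) = -18.48

-18.48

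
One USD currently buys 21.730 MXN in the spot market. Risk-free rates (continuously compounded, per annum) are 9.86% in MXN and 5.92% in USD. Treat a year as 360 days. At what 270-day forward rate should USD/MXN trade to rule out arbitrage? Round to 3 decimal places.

F = S·e^((r_MXN − r_USD)T) = 21.730 · e^((0.0986 − 0.0592) × 270/360)
= 21.730 · e^0.029550 = 21.730 × 1.029991
F = 22.382 MXN per USD

22.382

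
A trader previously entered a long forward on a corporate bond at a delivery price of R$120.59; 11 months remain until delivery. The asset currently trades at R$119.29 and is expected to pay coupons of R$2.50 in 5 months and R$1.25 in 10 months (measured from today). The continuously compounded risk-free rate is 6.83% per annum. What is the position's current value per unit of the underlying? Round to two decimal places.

R$2.41

PV(remaining coupons) I = 2.50·e^(−0.0683·5/12) + 1.25·e^(−0.0683·10/12) = 3.6107
Current forward F = (S − I)·e^(rT) = (119.29 − 3.6107)·e^(0.0683·11/12) = 115.6793 × 1.064610 = 123.1533
Value (long) = (F − K)·e^(−rT) = (123.1533 − 120.59) × 0.939311 = 2.4077
Value = R$2.41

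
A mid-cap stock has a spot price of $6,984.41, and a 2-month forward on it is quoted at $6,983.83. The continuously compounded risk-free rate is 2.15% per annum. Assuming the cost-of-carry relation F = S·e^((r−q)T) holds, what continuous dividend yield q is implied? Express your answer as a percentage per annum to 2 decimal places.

From F = S·e^((r−q)T): (r − q) = ln(F/S)/T
ln(6983.83/6984.41) = ln(0.999917) = -0.000083
(r − q) = -0.000083 / (2/12) = -0.000498
q = r − ln(F/S)/T = 0.0215 + 0.000498 = 0.021998
q = 2.20%

2.20%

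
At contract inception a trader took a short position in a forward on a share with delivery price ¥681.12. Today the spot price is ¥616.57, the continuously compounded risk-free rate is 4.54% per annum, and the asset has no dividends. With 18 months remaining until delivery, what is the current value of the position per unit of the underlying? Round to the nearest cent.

Current fair forward for the remaining 18 months: F = S·e^(r·T), r = 0.0454
F = 616.57 · e^(0.0454 × 18/12) = 616.57 × 1.070472 = 660.0209
Value of long forward = (F − K)·e^(−rT) = (660.0209 − 681.12) · e^(−0.0454·18/12)
= -21.0991 × 0.934167 = -19.71
Short position value = −(long value) = ¥19.71

¥19.71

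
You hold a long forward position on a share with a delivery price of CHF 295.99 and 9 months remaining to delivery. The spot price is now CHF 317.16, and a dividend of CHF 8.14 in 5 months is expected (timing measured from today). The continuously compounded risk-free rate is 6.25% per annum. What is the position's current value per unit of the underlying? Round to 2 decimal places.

CHF 26.79

PV(remaining dividends) I = 8.14·e^(−0.0625·5/12) = 7.9308
Current forward F = (S − I)·e^(rT) = (317.16 − 7.9308)·e^(0.0625·9/12) = 309.2292 × 1.047991 = 324.0694
Value (long) = (F − K)·e^(−rT) = (324.0694 − 295.99) × 0.954207 = 26.7936
Value = CHF 26.79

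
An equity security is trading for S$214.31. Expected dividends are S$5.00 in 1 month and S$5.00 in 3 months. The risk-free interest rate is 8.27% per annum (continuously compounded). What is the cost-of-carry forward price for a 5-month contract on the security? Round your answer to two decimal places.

S$211.61

PV(dividends) I = 5.00·e^(−0.0827·1/12) + 5.00·e^(−0.0827·3/12)
I = 4.9657 + 4.8977 = 9.8634
F = (S − I)·e^(rT) = (214.31 − 9.8634) · e^(0.0827·5/12)
= 204.4466 · e^0.034458 = 204.4466 × 1.035059 = S$211.61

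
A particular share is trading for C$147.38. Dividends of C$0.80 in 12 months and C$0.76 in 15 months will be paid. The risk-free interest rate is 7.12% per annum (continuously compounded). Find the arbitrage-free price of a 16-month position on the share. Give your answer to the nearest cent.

PV(dividends) I = 0.80·e^(−0.0712·12/12) + 0.76·e^(−0.0712·15/12)
I = 0.7450 + 0.6953 = 1.4403
F = (S − I)·e^(rT) = (147.38 − 1.4403) · e^(0.0712·16/12)
= 145.9397 · e^0.094933 = 145.9397 × 1.099585 = C$160.47

C$160.47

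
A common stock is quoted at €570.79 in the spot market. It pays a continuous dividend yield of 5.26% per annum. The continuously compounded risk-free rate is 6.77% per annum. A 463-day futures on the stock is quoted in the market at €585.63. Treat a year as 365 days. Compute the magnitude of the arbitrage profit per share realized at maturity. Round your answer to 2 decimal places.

Fair futures: F* = S·e^(carry·T), with carry = (r − q) = 0.0677 − 0.0526 = 0.0151
F* = 570.79 · e^(0.0151 × 463/365) = 570.79 · e^0.019154 = 570.79 × 1.019339 = €581.8285
Market €585.63 > fair €581.8285: forward overpriced → cash-and-carry (buy spot, short the forward).
At maturity, profit = |F_mkt − F*| = |585.63 − 581.8285| = €3.80 per share

€3.80 per share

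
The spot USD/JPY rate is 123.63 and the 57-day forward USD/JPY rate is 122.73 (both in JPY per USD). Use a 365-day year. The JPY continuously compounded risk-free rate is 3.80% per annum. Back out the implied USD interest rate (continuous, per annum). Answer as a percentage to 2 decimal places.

8.48%

F = S·e^((r_JPY − r_USD)T) ⇒ r_USD = r_JPY − ln(F/S)/T
ln(122.73/123.63) = -0.007306; /(57/365) = -0.046784
r_USD = 0.0380 + 0.046784 = 0.084784
r_USD = 8.48%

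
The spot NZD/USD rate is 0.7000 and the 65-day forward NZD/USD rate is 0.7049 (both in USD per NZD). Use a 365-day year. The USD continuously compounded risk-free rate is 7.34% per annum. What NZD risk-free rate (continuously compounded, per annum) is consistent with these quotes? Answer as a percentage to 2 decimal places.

F = S·e^((r_USD − r_NZD)T) ⇒ r_NZD = r_USD − ln(F/S)/T
ln(0.7049/0.7000) = 0.006976; /(65/365) = 0.039173
r_NZD = 0.0734 − 0.039173 = 0.034227
r_NZD = 3.42%

3.42%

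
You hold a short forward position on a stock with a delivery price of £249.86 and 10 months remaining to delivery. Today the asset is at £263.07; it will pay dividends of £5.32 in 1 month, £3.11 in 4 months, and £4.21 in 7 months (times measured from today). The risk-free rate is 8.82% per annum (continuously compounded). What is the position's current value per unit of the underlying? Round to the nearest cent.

-£18.62

PV(remaining dividends) I = 5.32·e^(−0.0882·1/12) + 3.11·e^(−0.0882·4/12) + 4.21·e^(−0.0882·7/12) = 12.2998
Current forward F = (S − I)·e^(rT) = (263.07 − 12.2998)·e^(0.0882·10/12) = 250.7702 × 1.076269 = 269.8962
Value (long) = (F − K)·e^(−rT) = (269.8962 − 249.86) × 0.929136 = 18.6164
Short position value = −(long value) = -£18.62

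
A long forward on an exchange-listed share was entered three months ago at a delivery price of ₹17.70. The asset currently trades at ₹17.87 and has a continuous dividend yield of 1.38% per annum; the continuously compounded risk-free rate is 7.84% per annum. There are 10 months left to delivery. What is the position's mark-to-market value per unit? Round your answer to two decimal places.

₹1.09

Current fair forward for the remaining 10 months: F = S·e^((r − q)·T), (r − q) = 0.0784 − 0.0138 = 0.0646
F = 17.87 · e^(0.0646 × 10/12) = 17.87 × 1.055309 = 18.8584
Value of long forward = (F − K)·e^(−rT) = (18.8584 − 17.70) · e^(−0.0784·10/12)
= 1.1584 × 0.936755 = 1.09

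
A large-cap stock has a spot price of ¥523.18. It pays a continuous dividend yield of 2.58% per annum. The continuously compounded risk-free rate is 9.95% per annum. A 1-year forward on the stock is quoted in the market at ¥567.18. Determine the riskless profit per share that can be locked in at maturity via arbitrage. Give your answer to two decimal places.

¥3.99 per share

Fair forward: F* = S·e^(carry·T), with carry = (r − q) = 0.0995 − 0.0258 = 0.0737
F* = 523.18 · e^(0.0737 × 1) = 523.18 · e^0.073700 = 523.18 × 1.076484 = ¥563.1949
Market ¥567.18 > fair ¥563.1949: forward overpriced → cash-and-carry (buy spot, short the forward).
At maturity, profit = |F_mkt − F*| = |567.18 − 563.1949| = ¥3.99 per share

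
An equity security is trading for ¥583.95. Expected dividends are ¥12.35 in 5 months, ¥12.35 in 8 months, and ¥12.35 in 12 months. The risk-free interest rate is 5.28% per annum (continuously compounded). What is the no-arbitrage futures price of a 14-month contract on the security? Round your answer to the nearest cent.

PV(dividends) I = 12.35·e^(−0.0528·5/12) + 12.35·e^(−0.0528·8/12) + 12.35·e^(−0.0528·12/12)
I = 12.0813 + 11.9228 + 11.7148 = 35.7189
F = (S − I)·e^(rT) = (583.95 − 35.7189) · e^(0.0528·14/12)
= 548.2311 · e^0.061600 = 548.2311 × 1.063537 = ¥583.06

¥583.06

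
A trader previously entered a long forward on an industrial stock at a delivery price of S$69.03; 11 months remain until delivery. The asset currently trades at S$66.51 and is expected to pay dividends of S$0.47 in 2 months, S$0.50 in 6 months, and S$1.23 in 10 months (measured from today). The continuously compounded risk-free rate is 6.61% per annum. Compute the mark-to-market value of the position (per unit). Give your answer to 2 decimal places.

PV(remaining dividends) I = 0.47·e^(−0.0661·2/12) + 0.50·e^(−0.0661·6/12) + 1.23·e^(−0.0661·10/12) = 2.1127
Current forward F = (S − I)·e^(rT) = (66.51 − 2.1127)·e^(0.0661·11/12) = 64.3973 × 1.062465 = 68.4199
Value (long) = (F − K)·e^(−rT) = (68.4199 − 69.03) × 0.941207 = -0.5742
Value = -S$0.57

-S$0.57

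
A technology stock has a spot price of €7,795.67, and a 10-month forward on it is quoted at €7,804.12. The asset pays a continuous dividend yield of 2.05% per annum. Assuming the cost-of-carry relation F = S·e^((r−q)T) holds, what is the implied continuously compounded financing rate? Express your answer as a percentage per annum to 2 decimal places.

From F = S·e^((r−q)T): (r − q) = ln(F/S)/T
ln(7804.12/7795.67) = ln(1.001084) = 0.001083
(r − q) = 0.001083 / (10/12) = 0.001300
r = ln(F/S)/T + q = 0.001300 + 0.0205 = 0.021800
r = 2.18%

2.18%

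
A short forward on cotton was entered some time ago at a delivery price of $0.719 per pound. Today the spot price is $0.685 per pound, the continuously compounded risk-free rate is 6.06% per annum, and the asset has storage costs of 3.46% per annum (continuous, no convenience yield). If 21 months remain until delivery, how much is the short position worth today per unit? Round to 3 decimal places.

-$0.081 per pound

Current fair forward for the remaining 21 months: F = S·e^((r + u)·T), (r + u) = 0.0606 + 0.0346 = 0.0952
F = 0.685 · e^(0.0952 × 21/12) = 0.685 × 1.181282 = 0.8092
Value of long forward = (F − K)·e^(−rT) = (0.8092 − 0.719) · e^(−0.0606·21/12)
= 0.0902 × 0.899380 = 0.081
Short position value = −(long value) = -$0.081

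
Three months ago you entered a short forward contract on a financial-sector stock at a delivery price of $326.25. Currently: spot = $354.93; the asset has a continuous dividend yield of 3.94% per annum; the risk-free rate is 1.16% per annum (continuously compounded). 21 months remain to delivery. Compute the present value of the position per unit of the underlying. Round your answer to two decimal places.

Current fair forward for the remaining 21 months: F = S·e^((r − q)·T), (r − q) = 0.0116 − 0.0394 = -0.0278
F = 354.93 · e^(-0.0278 × 21/12) = 354.93 × 0.952514 = 338.0758
Value of long forward = (F − K)·e^(−rT) = (338.0758 − 326.25) · e^(−0.0116·21/12)
= 11.8258 × 0.979905 = 11.59
Short position value = −(long value) = -$11.59

-$11.59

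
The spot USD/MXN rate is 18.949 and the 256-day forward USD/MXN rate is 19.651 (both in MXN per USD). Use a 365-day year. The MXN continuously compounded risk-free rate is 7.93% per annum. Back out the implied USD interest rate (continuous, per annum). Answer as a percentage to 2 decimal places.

F = S·e^((r_MXN − r_USD)T) ⇒ r_USD = r_MXN − ln(F/S)/T
ln(19.651/18.949) = 0.036377; /(256/365) = 0.051866
r_USD = 0.0793 − 0.051866 = 0.027434
r_USD = 2.74%

2.74%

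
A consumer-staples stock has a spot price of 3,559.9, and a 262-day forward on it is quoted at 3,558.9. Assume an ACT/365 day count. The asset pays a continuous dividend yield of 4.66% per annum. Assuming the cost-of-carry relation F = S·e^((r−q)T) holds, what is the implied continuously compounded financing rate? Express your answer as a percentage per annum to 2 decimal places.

4.62%

From F = S·e^((r−q)T): (r − q) = ln(F/S)/T
ln(3558.9/3559.9) = ln(0.999719) = -0.000281
(r − q) = -0.000281 / (262/365) = -0.000391
r = ln(F/S)/T + q = -0.000391 + 0.0466 = 0.046209
r = 4.62%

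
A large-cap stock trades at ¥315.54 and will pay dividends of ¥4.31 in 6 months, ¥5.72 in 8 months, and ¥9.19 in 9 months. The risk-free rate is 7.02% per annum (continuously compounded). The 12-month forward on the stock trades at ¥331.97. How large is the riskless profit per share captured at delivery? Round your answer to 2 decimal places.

PV(dividends) I = 4.31·e^(−0.0702·6/12) + 5.72·e^(−0.0702·8/12) + 9.19·e^(−0.0702·9/12) = 18.3385
Fair forward F* = (S − I)·e^(rT) = (315.54 − 18.3385)·e^0.070200 = 297.2015 × 1.072723 = 318.8149
Market ¥331.97 > fair 318.8149: forward overpriced → cash-and-carry (borrow at r, buy the stock and collect the dividends, short the forward).
Profit at T = |F_mkt − F*| = |331.97 − 318.8149| = ¥13.16 per share

¥13.16 per share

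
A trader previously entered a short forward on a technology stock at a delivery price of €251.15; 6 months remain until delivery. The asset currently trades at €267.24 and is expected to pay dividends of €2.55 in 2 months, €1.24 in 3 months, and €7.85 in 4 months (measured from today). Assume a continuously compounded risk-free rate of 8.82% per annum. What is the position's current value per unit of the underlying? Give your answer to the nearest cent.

PV(remaining dividends) I = 2.55·e^(−0.0882·2/12) + 1.24·e^(−0.0882·3/12) + 7.85·e^(−0.0882·4/12) = 11.3483
Current forward F = (S − I)·e^(rT) = (267.24 − 11.3483)·e^(0.0882·6/12) = 255.8917 × 1.045087 = 267.4291
Value (long) = (F − K)·e^(−rT) = (267.4291 − 251.15) × 0.956858 = 15.5768
Short position value = −(long value) = -€15.58

-€15.58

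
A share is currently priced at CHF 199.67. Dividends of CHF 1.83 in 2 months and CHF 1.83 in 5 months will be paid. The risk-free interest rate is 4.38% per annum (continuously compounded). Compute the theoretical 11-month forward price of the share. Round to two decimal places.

CHF 204.09

PV(dividends) I = 1.83·e^(−0.0438·2/12) + 1.83·e^(−0.0438·5/12)
I = 1.8167 + 1.7969 = 3.6136
F = (S − I)·e^(rT) = (199.67 − 3.6136) · e^(0.0438·11/12)
= 196.0564 · e^0.040150 = 196.0564 × 1.040967 = CHF 204.09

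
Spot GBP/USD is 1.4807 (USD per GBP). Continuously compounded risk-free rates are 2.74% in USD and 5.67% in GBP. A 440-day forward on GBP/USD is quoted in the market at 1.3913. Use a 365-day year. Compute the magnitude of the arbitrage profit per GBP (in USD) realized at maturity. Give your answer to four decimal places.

Fair forward: F* = S·e^(carry·T), with carry = (r_USD − r_GBP) = 0.0274 − 0.0567 = -0.0293
F* = 1.4807 · e^(-0.0293 × 440/365) = 1.4807 · e^-0.035321 = 1.4807 × 0.965296 = 1.4293
Market 1.3913 < fair 1.4293: forward underpriced → reverse cash-and-carry (short spot, go long the forward).
At maturity, profit = |F_mkt − F*| = |1.3913 − 1.4293| = 0.0380 per GBP (in USD)

0.0380 per GBP (in USD)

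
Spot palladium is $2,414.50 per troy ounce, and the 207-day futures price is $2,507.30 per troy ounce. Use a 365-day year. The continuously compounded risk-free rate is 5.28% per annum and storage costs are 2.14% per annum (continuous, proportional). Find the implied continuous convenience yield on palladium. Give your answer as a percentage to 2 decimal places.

F = S·e^((r+u−y)T) ⇒ (r+u−y) = ln(F/S)/T
ln(2507.30/2414.50) = 0.037714; /T ⇒ 0.066501
y = r + u − ln(F/S)/T = 0.0528 + 0.0214 − 0.066501 = 0.007699
y = 0.77%

0.77%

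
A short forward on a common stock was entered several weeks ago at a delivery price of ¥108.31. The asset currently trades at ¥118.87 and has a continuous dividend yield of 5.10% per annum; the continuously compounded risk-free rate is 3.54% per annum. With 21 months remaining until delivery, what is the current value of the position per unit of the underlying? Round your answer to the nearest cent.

Current fair forward for the remaining 21 months: F = S·e^((r − q)·T), (r − q) = 0.0354 − 0.0510 = -0.0156
F = 118.87 · e^(-0.0156 × 21/12) = 118.87 × 0.973069 = 115.6687
Value of long forward = (F − K)·e^(−rT) = (115.6687 − 108.31) · e^(−0.0354·21/12)
= 7.3587 × 0.939930 = 6.92
Short position value = −(long value) = -¥6.92

-¥6.92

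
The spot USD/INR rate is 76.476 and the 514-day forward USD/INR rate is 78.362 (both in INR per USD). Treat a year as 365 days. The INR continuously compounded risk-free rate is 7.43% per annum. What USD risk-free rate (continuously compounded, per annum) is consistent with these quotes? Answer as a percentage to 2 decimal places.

F = S·e^((r_INR − r_USD)T) ⇒ r_USD = r_INR − ln(F/S)/T
ln(78.362/76.476) = 0.024362; /(514/365) = 0.017300
r_USD = 0.0743 − 0.017300 = 0.057000
r_USD = 5.70%

5.70%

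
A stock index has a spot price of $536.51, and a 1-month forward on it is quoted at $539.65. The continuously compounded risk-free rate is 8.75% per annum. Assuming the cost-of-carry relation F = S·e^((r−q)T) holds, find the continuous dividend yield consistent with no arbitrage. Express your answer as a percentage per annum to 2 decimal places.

1.75%

From F = S·e^((r−q)T): (r − q) = ln(F/S)/T
ln(539.65/536.51) = ln(1.005853) = 0.005836
(r − q) = 0.005836 / (1/12) = 0.070032
q = r − ln(F/S)/T = 0.0875 − 0.070032 = 0.017468
q = 1.75%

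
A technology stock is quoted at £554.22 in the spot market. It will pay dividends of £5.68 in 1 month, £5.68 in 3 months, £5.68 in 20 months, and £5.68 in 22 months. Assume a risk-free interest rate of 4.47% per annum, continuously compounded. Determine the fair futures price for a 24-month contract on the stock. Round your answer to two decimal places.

PV(dividends) I = 5.68·e^(−0.0447·1/12) + 5.68·e^(−0.0447·3/12) + 5.68·e^(−0.0447·20/12) + 5.68·e^(−0.0447·22/12)
I = 5.6589 + 5.6169 + 5.2722 + 5.2331 = 21.7811
F = (S − I)·e^(rT) = (554.22 − 21.7811) · e^(0.0447·24/12)
= 532.4389 · e^0.089400 = 532.4389 × 1.093518 = £582.23

£582.23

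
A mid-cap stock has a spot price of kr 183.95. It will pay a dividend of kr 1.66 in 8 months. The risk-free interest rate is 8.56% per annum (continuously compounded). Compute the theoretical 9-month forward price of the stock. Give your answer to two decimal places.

PV(dividends) I = 1.66·e^(−0.0856·8/12)
I = 1.5679
F = (S − I)·e^(rT) = (183.95 − 1.5679) · e^(0.0856·9/12)
= 182.3821 · e^0.064200 = 182.3821 × 1.066306 = kr 194.48

kr 194.48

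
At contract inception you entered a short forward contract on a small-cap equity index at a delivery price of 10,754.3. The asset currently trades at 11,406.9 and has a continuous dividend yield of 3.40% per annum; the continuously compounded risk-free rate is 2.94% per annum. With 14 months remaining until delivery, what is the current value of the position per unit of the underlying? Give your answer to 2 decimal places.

-571.60

Current fair forward for the remaining 14 months: F = S·e^((r − q)·T), (r − q) = 0.0294 − 0.0340 = -0.0046
F = 11406.9 · e^(-0.0046 × 14/12) = 11406.9 × 0.99464771 = 11345.8470
Value of long forward = (F − K)·e^(−rT) = (11345.8470 − 10754.3) · e^(−0.0294·14/12)
= 591.5470 × 0.96628158 = 571.60
Short position value = −(long value) = -571.60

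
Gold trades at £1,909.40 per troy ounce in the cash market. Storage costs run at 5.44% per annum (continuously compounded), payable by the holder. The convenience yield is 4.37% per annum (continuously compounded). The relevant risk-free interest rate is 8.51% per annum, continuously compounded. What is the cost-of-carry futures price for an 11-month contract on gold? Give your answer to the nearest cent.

£2,084.66 per troy ounce

Net carry = r + u − y = 0.0851 + 0.0544 − 0.0437 = 0.0958
F = S·e^((r+u−y)T) = 1909.40 · e^(0.0958 × 11/12) = 1909.40 · e^0.08781667
= 1909.40 × 1.09178795 = £2,084.66 per troy ounce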